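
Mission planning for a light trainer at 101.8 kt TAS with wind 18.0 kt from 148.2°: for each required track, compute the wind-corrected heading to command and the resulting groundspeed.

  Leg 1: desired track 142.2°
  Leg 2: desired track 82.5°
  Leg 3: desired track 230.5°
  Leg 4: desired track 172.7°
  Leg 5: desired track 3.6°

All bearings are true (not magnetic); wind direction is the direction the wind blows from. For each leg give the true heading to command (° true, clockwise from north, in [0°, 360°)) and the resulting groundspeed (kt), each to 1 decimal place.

Leg 1: heading=143.3°, groundspeed=83.9 kt
Leg 2: heading=91.8°, groundspeed=93.1 kt
Leg 3: heading=220.4°, groundspeed=97.8 kt
Leg 4: heading=168.5°, groundspeed=85.1 kt
Leg 5: heading=9.5°, groundspeed=115.9 kt

Leg 1: desired track 142.2°; wind correction +1.1° → command heading 143.3°, groundspeed 83.9 kt
Leg 2: desired track 82.5°; wind correction +9.3° → command heading 91.8°, groundspeed 93.1 kt
Leg 3: desired track 230.5°; wind correction -10.1° → command heading 220.4°, groundspeed 97.8 kt
Leg 4: desired track 172.7°; wind correction -4.2° → command heading 168.5°, groundspeed 85.1 kt
Leg 5: desired track 3.6°; wind correction +5.9° → command heading 9.5°, groundspeed 115.9 kt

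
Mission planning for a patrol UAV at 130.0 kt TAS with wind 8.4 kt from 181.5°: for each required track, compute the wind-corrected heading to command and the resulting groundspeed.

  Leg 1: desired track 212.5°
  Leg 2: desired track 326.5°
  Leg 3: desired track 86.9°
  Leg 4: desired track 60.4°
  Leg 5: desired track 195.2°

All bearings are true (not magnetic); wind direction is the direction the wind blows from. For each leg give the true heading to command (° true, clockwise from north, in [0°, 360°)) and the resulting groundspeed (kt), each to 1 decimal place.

Leg 1: heading=210.6°, groundspeed=122.7 kt
Leg 2: heading=324.4°, groundspeed=136.8 kt
Leg 3: heading=90.6°, groundspeed=130.4 kt
Leg 4: heading=63.6°, groundspeed=134.1 kt
Leg 5: heading=194.3°, groundspeed=121.8 kt

Leg 1: desired track 212.5°; wind correction -1.9° → command heading 210.6°, groundspeed 122.7 kt
Leg 2: desired track 326.5°; wind correction -2.1° → command heading 324.4°, groundspeed 136.8 kt
Leg 3: desired track 86.9°; wind correction +3.7° → command heading 90.6°, groundspeed 130.4 kt
Leg 4: desired track 60.4°; wind correction +3.2° → command heading 63.6°, groundspeed 134.1 kt
Leg 5: desired track 195.2°; wind correction -0.9° → command heading 194.3°, groundspeed 121.8 kt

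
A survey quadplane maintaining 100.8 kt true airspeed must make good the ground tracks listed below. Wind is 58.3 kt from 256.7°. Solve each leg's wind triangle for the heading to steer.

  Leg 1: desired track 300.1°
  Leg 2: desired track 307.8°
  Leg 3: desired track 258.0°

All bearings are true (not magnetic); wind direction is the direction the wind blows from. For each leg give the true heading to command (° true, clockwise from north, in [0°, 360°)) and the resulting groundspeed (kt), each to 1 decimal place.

Leg 1: heading=276.7°, groundspeed=50.1 kt
Leg 2: heading=281.0°, groundspeed=53.4 kt
Leg 3: heading=257.2°, groundspeed=42.5 kt

Leg 1: desired track 300.1°; wind correction -23.4° → command heading 276.7°, groundspeed 50.1 kt
Leg 2: desired track 307.8°; wind correction -26.8° → command heading 281.0°, groundspeed 53.4 kt
Leg 3: desired track 258.0°; wind correction -0.8° → command heading 257.2°, groundspeed 42.5 kt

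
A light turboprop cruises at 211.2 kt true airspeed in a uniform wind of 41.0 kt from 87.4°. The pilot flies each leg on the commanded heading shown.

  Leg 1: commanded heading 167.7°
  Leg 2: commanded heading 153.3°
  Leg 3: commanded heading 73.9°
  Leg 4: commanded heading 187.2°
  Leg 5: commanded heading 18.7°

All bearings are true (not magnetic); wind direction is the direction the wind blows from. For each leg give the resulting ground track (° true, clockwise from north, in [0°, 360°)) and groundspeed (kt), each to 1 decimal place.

Leg 1: track=178.9°, groundspeed=208.3 kt
Leg 2: track=164.2°, groundspeed=198.0 kt
Leg 3: track=70.7°, groundspeed=171.6 kt
Leg 4: track=197.7°, groundspeed=221.9 kt
Leg 5: track=7.7°, groundspeed=200.0 kt

Leg 1: heading 167.7°; drift +11.2° → track 178.9°, groundspeed 208.3 kt
Leg 2: heading 153.3°; drift +10.9° → track 164.2°, groundspeed 198.0 kt
Leg 3: heading 73.9°; drift -3.2° → track 70.7°, groundspeed 171.6 kt
Leg 4: heading 187.2°; drift +10.5° → track 197.7°, groundspeed 221.9 kt
Leg 5: heading 18.7°; drift -11.0° → track 7.7°, groundspeed 200.0 kt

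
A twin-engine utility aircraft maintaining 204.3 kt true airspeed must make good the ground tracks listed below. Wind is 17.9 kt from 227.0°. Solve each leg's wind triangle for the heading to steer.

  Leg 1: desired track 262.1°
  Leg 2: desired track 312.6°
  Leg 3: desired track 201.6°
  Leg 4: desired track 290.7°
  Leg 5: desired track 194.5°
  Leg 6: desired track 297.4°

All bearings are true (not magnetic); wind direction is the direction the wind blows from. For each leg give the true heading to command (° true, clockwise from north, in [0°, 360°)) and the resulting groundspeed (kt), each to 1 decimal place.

Leg 1: heading=259.2°, groundspeed=189.4 kt
Leg 2: heading=307.6°, groundspeed=202.1 kt
Leg 3: heading=203.8°, groundspeed=188.0 kt
Leg 4: heading=286.2°, groundspeed=195.7 kt
Leg 5: heading=197.2°, groundspeed=189.0 kt
Leg 6: heading=292.7°, groundspeed=197.6 kt

Leg 1: desired track 262.1°; wind correction -2.9° → command heading 259.2°, groundspeed 189.4 kt
Leg 2: desired track 312.6°; wind correction -5.0° → command heading 307.6°, groundspeed 202.1 kt
Leg 3: desired track 201.6°; wind correction +2.2° → command heading 203.8°, groundspeed 188.0 kt
Leg 4: desired track 290.7°; wind correction -4.5° → command heading 286.2°, groundspeed 195.7 kt
Leg 5: desired track 194.5°; wind correction +2.7° → command heading 197.2°, groundspeed 189.0 kt
Leg 6: desired track 297.4°; wind correction -4.7° → command heading 292.7°, groundspeed 197.6 kt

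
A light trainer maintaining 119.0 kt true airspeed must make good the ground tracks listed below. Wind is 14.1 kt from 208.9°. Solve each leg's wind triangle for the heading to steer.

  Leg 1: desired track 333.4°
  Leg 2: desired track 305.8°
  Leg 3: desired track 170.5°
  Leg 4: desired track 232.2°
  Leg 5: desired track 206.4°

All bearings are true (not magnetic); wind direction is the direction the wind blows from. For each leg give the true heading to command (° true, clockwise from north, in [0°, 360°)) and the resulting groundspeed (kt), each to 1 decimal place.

Leg 1: desired track 333.4°; wind correction -5.6° → command heading 327.8°, groundspeed 126.4 kt
Leg 2: desired track 305.8°; wind correction -6.8° → command heading 299.0°, groundspeed 119.9 kt
Leg 3: desired track 170.5°; wind correction +4.2° → command heading 174.7°, groundspeed 107.6 kt
Leg 4: desired track 232.2°; wind correction -2.7° → command heading 229.5°, groundspeed 105.9 kt
Leg 5: desired track 206.4°; wind correction +0.3° → command heading 206.7°, groundspeed 104.9 kt

Leg 1: heading=327.8°, groundspeed=126.4 kt
Leg 2: heading=299.0°, groundspeed=119.9 kt
Leg 3: heading=174.7°, groundspeed=107.6 kt
Leg 4: heading=229.5°, groundspeed=105.9 kt
Leg 5: heading=206.7°, groundspeed=104.9 kt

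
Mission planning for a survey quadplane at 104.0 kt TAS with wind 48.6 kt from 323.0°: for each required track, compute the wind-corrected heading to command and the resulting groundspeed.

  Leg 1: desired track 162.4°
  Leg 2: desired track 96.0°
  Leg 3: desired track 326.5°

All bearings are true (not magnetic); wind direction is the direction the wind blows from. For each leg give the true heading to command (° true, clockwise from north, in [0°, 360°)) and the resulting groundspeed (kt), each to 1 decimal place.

Leg 1: desired track 162.4°; wind correction +8.9° → command heading 171.3°, groundspeed 148.6 kt
Leg 2: desired track 96.0°; wind correction -20.0° → command heading 76.0°, groundspeed 130.9 kt
Leg 3: desired track 326.5°; wind correction -1.6° → command heading 324.9°, groundspeed 55.4 kt

Leg 1: heading=171.3°, groundspeed=148.6 kt
Leg 2: heading=76.0°, groundspeed=130.9 kt
Leg 3: heading=324.9°, groundspeed=55.4 kt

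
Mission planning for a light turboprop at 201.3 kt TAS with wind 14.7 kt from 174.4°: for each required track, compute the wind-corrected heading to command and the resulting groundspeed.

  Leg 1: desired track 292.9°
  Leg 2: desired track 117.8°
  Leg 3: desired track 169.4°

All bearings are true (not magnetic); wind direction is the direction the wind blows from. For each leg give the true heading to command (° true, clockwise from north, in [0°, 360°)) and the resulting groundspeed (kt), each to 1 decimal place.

Leg 1: desired track 292.9°; wind correction -3.7° → command heading 289.2°, groundspeed 207.9 kt
Leg 2: desired track 117.8°; wind correction +3.5° → command heading 121.3°, groundspeed 192.8 kt
Leg 3: desired track 169.4°; wind correction +0.4° → command heading 169.8°, groundspeed 186.7 kt

Leg 1: heading=289.2°, groundspeed=207.9 kt
Leg 2: heading=121.3°, groundspeed=192.8 kt
Leg 3: heading=169.8°, groundspeed=186.7 kt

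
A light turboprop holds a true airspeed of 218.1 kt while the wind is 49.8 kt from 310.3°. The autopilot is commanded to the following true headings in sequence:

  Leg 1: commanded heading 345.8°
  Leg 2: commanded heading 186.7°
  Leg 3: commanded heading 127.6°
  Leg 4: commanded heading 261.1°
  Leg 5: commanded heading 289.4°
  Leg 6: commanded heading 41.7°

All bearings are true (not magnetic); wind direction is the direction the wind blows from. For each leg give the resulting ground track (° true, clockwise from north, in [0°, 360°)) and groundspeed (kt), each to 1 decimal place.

Leg 1: heading 345.8°; drift +9.3° → track 355.1°, groundspeed 179.9 kt
Leg 2: heading 186.7°; drift -9.6° → track 177.1°, groundspeed 249.1 kt
Leg 3: heading 127.6°; drift +0.5° → track 128.1°, groundspeed 267.9 kt
Leg 4: heading 261.1°; drift -11.5° → track 249.6°, groundspeed 189.4 kt
Leg 5: heading 289.4°; drift -5.9° → track 283.5°, groundspeed 172.5 kt
Leg 6: heading 41.7°; drift +12.8° → track 54.5°, groundspeed 224.9 kt

Leg 1: track=355.1°, groundspeed=179.9 kt
Leg 2: track=177.1°, groundspeed=249.1 kt
Leg 3: track=128.1°, groundspeed=267.9 kt
Leg 4: track=249.6°, groundspeed=189.4 kt
Leg 5: track=283.5°, groundspeed=172.5 kt
Leg 6: track=54.5°, groundspeed=224.9 kt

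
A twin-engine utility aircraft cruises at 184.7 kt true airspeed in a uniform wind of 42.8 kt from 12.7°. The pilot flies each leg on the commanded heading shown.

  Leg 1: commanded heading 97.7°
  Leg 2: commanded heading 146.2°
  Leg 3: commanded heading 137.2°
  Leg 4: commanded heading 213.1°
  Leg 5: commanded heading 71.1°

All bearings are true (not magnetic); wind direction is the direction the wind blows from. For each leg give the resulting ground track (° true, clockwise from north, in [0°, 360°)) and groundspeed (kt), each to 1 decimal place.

Leg 1: track=111.0°, groundspeed=185.9 kt
Leg 2: track=154.4°, groundspeed=216.4 kt
Leg 3: track=146.8°, groundspeed=211.9 kt
Leg 4: track=209.3°, groundspeed=225.3 kt
Leg 5: track=83.8°, groundspeed=166.3 kt

Leg 1: heading 97.7°; drift +13.3° → track 111.0°, groundspeed 185.9 kt
Leg 2: heading 146.2°; drift +8.2° → track 154.4°, groundspeed 216.4 kt
Leg 3: heading 137.2°; drift +9.6° → track 146.8°, groundspeed 211.9 kt
Leg 4: heading 213.1°; drift -3.8° → track 209.3°, groundspeed 225.3 kt
Leg 5: heading 71.1°; drift +12.7° → track 83.8°, groundspeed 166.3 kt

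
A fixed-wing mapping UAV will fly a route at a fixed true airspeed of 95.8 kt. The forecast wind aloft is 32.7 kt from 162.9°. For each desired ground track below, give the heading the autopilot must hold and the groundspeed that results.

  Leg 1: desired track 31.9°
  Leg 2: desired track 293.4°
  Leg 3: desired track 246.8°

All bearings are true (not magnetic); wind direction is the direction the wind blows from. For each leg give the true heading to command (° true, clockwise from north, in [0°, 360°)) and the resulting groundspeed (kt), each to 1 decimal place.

Leg 1: heading=46.8°, groundspeed=114.0 kt
Leg 2: heading=278.4°, groundspeed=113.8 kt
Leg 3: heading=227.0°, groundspeed=86.6 kt

Leg 1: desired track 31.9°; wind correction +14.9° → command heading 46.8°, groundspeed 114.0 kt
Leg 2: desired track 293.4°; wind correction -15.0° → command heading 278.4°, groundspeed 113.8 kt
Leg 3: desired track 246.8°; wind correction -19.8° → command heading 227.0°, groundspeed 86.6 kt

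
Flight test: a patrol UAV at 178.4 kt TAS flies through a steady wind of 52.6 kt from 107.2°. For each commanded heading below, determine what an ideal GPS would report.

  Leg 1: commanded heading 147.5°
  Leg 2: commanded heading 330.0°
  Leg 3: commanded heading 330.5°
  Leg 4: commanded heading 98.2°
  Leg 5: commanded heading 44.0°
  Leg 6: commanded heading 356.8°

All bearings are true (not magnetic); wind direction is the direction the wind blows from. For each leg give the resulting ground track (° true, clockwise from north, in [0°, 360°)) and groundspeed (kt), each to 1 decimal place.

Leg 1: track=161.3°, groundspeed=142.4 kt
Leg 2: track=320.6°, groundspeed=219.9 kt
Leg 3: track=321.0°, groundspeed=219.7 kt
Leg 4: track=94.5°, groundspeed=126.7 kt
Leg 5: track=27.1°, groundspeed=161.7 kt
Leg 6: track=342.7°, groundspeed=202.8 kt

Leg 1: heading 147.5°; drift +13.8° → track 161.3°, groundspeed 142.4 kt
Leg 2: heading 330.0°; drift -9.4° → track 320.6°, groundspeed 219.9 kt
Leg 3: heading 330.5°; drift -9.5° → track 321.0°, groundspeed 219.7 kt
Leg 4: heading 98.2°; drift -3.7° → track 94.5°, groundspeed 126.7 kt
Leg 5: heading 44.0°; drift -16.9° → track 27.1°, groundspeed 161.7 kt
Leg 6: heading 356.8°; drift -14.1° → track 342.7°, groundspeed 202.8 kt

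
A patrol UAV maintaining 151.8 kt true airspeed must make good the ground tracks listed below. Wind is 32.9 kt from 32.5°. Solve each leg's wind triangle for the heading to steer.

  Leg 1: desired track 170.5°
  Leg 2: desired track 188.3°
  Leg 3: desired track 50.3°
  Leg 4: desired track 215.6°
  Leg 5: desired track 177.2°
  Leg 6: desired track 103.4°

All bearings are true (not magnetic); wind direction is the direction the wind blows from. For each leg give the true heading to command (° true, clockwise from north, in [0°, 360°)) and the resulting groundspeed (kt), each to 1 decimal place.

Leg 1: desired track 170.5°; wind correction -8.3° → command heading 162.2°, groundspeed 174.6 kt
Leg 2: desired track 188.3°; wind correction -5.1° → command heading 183.2°, groundspeed 181.2 kt
Leg 3: desired track 50.3°; wind correction -3.8° → command heading 46.5°, groundspeed 120.1 kt
Leg 4: desired track 215.6°; wind correction +0.7° → command heading 216.3°, groundspeed 184.6 kt
Leg 5: desired track 177.2°; wind correction -7.2° → command heading 170.0°, groundspeed 177.5 kt
Leg 6: desired track 103.4°; wind correction -11.8° → command heading 91.6°, groundspeed 137.8 kt

Leg 1: heading=162.2°, groundspeed=174.6 kt
Leg 2: heading=183.2°, groundspeed=181.2 kt
Leg 3: heading=46.5°, groundspeed=120.1 kt
Leg 4: heading=216.3°, groundspeed=184.6 kt
Leg 5: heading=170.0°, groundspeed=177.5 kt
Leg 6: heading=91.6°, groundspeed=137.8 kt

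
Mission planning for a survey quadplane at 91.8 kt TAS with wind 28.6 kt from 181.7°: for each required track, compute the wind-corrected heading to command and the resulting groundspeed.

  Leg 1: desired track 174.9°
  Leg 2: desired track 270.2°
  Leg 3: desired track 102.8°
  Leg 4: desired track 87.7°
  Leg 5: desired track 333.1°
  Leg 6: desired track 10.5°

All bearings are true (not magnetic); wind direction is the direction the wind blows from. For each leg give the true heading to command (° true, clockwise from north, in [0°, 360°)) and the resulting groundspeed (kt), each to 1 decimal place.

Leg 1: heading=177.0°, groundspeed=63.3 kt
Leg 2: heading=252.1°, groundspeed=86.5 kt
Leg 3: heading=120.6°, groundspeed=81.9 kt
Leg 4: heading=105.8°, groundspeed=89.2 kt
Leg 5: heading=324.5°, groundspeed=115.9 kt
Leg 6: heading=13.2°, groundspeed=120.0 kt

Leg 1: desired track 174.9°; wind correction +2.1° → command heading 177.0°, groundspeed 63.3 kt
Leg 2: desired track 270.2°; wind correction -18.1° → command heading 252.1°, groundspeed 86.5 kt
Leg 3: desired track 102.8°; wind correction +17.8° → command heading 120.6°, groundspeed 81.9 kt
Leg 4: desired track 87.7°; wind correction +18.1° → command heading 105.8°, groundspeed 89.2 kt
Leg 5: desired track 333.1°; wind correction -8.6° → command heading 324.5°, groundspeed 115.9 kt
Leg 6: desired track 10.5°; wind correction +2.7° → command heading 13.2°, groundspeed 120.0 kt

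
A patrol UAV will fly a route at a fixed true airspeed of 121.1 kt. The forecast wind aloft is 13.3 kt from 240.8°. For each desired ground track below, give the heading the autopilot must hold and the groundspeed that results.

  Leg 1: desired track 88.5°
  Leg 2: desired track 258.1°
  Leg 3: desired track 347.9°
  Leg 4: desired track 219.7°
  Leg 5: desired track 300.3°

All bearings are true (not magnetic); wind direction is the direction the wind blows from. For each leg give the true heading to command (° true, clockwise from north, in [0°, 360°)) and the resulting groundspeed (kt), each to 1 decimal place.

Leg 1: heading=91.4°, groundspeed=132.7 kt
Leg 2: heading=256.2°, groundspeed=108.3 kt
Leg 3: heading=341.9°, groundspeed=124.3 kt
Leg 4: heading=222.0°, groundspeed=108.6 kt
Leg 5: heading=294.9°, groundspeed=113.8 kt

Leg 1: desired track 88.5°; wind correction +2.9° → command heading 91.4°, groundspeed 132.7 kt
Leg 2: desired track 258.1°; wind correction -1.9° → command heading 256.2°, groundspeed 108.3 kt
Leg 3: desired track 347.9°; wind correction -6.0° → command heading 341.9°, groundspeed 124.3 kt
Leg 4: desired track 219.7°; wind correction +2.3° → command heading 222.0°, groundspeed 108.6 kt
Leg 5: desired track 300.3°; wind correction -5.4° → command heading 294.9°, groundspeed 113.8 kt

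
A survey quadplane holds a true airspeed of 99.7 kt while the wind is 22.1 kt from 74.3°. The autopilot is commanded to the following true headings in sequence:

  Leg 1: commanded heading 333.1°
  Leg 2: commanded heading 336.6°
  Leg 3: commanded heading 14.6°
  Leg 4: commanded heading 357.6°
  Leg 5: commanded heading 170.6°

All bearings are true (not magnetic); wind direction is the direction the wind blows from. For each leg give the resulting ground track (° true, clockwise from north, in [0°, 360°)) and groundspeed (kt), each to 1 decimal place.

Leg 1: track=321.3°, groundspeed=106.2 kt
Leg 2: track=324.6°, groundspeed=105.0 kt
Leg 3: track=2.4°, groundspeed=90.6 kt
Leg 4: track=344.8°, groundspeed=97.0 kt
Leg 5: track=182.7°, groundspeed=104.5 kt

Leg 1: heading 333.1°; drift -11.8° → track 321.3°, groundspeed 106.2 kt
Leg 2: heading 336.6°; drift -12.0° → track 324.6°, groundspeed 105.0 kt
Leg 3: heading 14.6°; drift -12.2° → track 2.4°, groundspeed 90.6 kt
Leg 4: heading 357.6°; drift -12.8° → track 344.8°, groundspeed 97.0 kt
Leg 5: heading 170.6°; drift +12.1° → track 182.7°, groundspeed 104.5 kt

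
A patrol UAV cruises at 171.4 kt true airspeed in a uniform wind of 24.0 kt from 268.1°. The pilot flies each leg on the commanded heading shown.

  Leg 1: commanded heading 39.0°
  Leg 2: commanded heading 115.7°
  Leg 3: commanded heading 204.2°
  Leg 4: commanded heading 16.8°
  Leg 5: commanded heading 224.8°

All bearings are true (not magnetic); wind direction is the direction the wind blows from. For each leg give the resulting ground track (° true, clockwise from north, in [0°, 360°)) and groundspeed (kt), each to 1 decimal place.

Leg 1: track=44.5°, groundspeed=188.0 kt
Leg 2: track=112.4°, groundspeed=193.0 kt
Leg 3: track=196.6°, groundspeed=162.3 kt
Leg 4: track=24.0°, groundspeed=180.5 kt
Leg 5: track=218.7°, groundspeed=154.8 kt

Leg 1: heading 39.0°; drift +5.5° → track 44.5°, groundspeed 188.0 kt
Leg 2: heading 115.7°; drift -3.3° → track 112.4°, groundspeed 193.0 kt
Leg 3: heading 204.2°; drift -7.6° → track 196.6°, groundspeed 162.3 kt
Leg 4: heading 16.8°; drift +7.2° → track 24.0°, groundspeed 180.5 kt
Leg 5: heading 224.8°; drift -6.1° → track 218.7°, groundspeed 154.8 kt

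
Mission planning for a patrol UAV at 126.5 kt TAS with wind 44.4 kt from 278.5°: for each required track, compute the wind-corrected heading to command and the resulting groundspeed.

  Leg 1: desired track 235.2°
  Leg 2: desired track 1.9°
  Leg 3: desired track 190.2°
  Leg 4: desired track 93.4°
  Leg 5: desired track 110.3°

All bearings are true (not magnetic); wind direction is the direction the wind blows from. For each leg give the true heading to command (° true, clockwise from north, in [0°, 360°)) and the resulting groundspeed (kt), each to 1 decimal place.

Leg 1: desired track 235.2°; wind correction +13.9° → command heading 249.1°, groundspeed 90.5 kt
Leg 2: desired track 1.9°; wind correction -20.4° → command heading 341.5°, groundspeed 113.5 kt
Leg 3: desired track 190.2°; wind correction +20.5° → command heading 210.7°, groundspeed 117.1 kt
Leg 4: desired track 93.4°; wind correction -1.8° → command heading 91.6°, groundspeed 170.7 kt
Leg 5: desired track 110.3°; wind correction +4.1° → command heading 114.4°, groundspeed 169.6 kt

Leg 1: heading=249.1°, groundspeed=90.5 kt
Leg 2: heading=341.5°, groundspeed=113.5 kt
Leg 3: heading=210.7°, groundspeed=117.1 kt
Leg 4: heading=91.6°, groundspeed=170.7 kt
Leg 5: heading=114.4°, groundspeed=169.6 kt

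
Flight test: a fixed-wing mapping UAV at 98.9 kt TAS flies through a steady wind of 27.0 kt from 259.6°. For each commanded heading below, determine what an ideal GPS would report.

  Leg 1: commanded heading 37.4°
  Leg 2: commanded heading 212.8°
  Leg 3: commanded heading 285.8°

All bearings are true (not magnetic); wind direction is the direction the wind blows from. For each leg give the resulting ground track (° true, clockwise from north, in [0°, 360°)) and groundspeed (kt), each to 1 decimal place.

Leg 1: track=46.1°, groundspeed=120.3 kt
Leg 2: track=199.0°, groundspeed=82.8 kt
Leg 3: track=294.9°, groundspeed=75.6 kt

Leg 1: heading 37.4°; drift +8.7° → track 46.1°, groundspeed 120.3 kt
Leg 2: heading 212.8°; drift -13.8° → track 199.0°, groundspeed 82.8 kt
Leg 3: heading 285.8°; drift +9.1° → track 294.9°, groundspeed 75.6 kt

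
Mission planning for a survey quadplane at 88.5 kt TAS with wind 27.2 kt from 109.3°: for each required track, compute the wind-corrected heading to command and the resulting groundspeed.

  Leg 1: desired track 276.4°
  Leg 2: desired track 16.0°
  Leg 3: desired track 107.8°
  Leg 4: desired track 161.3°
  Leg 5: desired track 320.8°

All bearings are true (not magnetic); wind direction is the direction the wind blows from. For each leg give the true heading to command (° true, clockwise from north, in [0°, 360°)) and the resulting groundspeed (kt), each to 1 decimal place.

Leg 1: desired track 276.4°; wind correction -3.9° → command heading 272.5°, groundspeed 114.8 kt
Leg 2: desired track 16.0°; wind correction +17.9° → command heading 33.9°, groundspeed 85.8 kt
Leg 3: desired track 107.8°; wind correction +0.5° → command heading 108.3°, groundspeed 61.3 kt
Leg 4: desired track 161.3°; wind correction -14.0° → command heading 147.3°, groundspeed 69.1 kt
Leg 5: desired track 320.8°; wind correction +9.2° → command heading 330.0°, groundspeed 110.5 kt

Leg 1: heading=272.5°, groundspeed=114.8 kt
Leg 2: heading=33.9°, groundspeed=85.8 kt
Leg 3: heading=108.3°, groundspeed=61.3 kt
Leg 4: heading=147.3°, groundspeed=69.1 kt
Leg 5: heading=330.0°, groundspeed=110.5 kt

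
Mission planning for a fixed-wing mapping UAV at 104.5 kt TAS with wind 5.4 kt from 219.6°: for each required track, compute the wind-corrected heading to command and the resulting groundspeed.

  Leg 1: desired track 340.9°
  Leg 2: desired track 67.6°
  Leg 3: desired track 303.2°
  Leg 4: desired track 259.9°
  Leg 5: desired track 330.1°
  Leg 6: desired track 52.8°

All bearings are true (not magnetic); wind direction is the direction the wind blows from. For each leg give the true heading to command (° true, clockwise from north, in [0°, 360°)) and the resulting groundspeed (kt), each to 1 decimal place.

Leg 1: desired track 340.9°; wind correction -2.5° → command heading 338.4°, groundspeed 107.2 kt
Leg 2: desired track 67.6°; wind correction +1.4° → command heading 69.0°, groundspeed 109.2 kt
Leg 3: desired track 303.2°; wind correction -2.9° → command heading 300.3°, groundspeed 103.8 kt
Leg 4: desired track 259.9°; wind correction -1.9° → command heading 258.0°, groundspeed 100.3 kt
Leg 5: desired track 330.1°; wind correction -2.8° → command heading 327.3°, groundspeed 106.3 kt
Leg 6: desired track 52.8°; wind correction +0.7° → command heading 53.5°, groundspeed 109.8 kt

Leg 1: heading=338.4°, groundspeed=107.2 kt
Leg 2: heading=69.0°, groundspeed=109.2 kt
Leg 3: heading=300.3°, groundspeed=103.8 kt
Leg 4: heading=258.0°, groundspeed=100.3 kt
Leg 5: heading=327.3°, groundspeed=106.3 kt
Leg 6: heading=53.5°, groundspeed=109.8 kt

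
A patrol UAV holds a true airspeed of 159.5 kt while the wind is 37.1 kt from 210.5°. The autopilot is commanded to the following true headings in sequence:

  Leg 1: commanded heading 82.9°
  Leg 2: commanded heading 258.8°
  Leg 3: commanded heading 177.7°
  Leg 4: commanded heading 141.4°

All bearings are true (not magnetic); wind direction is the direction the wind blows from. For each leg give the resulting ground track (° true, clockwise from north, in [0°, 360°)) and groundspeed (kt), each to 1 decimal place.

Leg 1: track=73.7°, groundspeed=184.5 kt
Leg 2: track=270.4°, groundspeed=137.6 kt
Leg 3: track=168.8°, groundspeed=129.9 kt
Leg 4: track=128.1°, groundspeed=150.3 kt

Leg 1: heading 82.9°; drift -9.2° → track 73.7°, groundspeed 184.5 kt
Leg 2: heading 258.8°; drift +11.6° → track 270.4°, groundspeed 137.6 kt
Leg 3: heading 177.7°; drift -8.9° → track 168.8°, groundspeed 129.9 kt
Leg 4: heading 141.4°; drift -13.3° → track 128.1°, groundspeed 150.3 kt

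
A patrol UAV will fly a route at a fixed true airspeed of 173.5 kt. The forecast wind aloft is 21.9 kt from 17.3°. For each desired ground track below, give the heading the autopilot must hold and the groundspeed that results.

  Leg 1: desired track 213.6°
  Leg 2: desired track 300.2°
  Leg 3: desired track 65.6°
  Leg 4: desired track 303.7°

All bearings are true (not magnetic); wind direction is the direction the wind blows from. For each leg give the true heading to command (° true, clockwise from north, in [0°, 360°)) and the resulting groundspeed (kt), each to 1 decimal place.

Leg 1: heading=215.6°, groundspeed=194.4 kt
Leg 2: heading=307.3°, groundspeed=167.3 kt
Leg 3: heading=60.2°, groundspeed=158.2 kt
Leg 4: heading=310.7°, groundspeed=166.0 kt

Leg 1: desired track 213.6°; wind correction +2.0° → command heading 215.6°, groundspeed 194.4 kt
Leg 2: desired track 300.2°; wind correction +7.1° → command heading 307.3°, groundspeed 167.3 kt
Leg 3: desired track 65.6°; wind correction -5.4° → command heading 60.2°, groundspeed 158.2 kt
Leg 4: desired track 303.7°; wind correction +7.0° → command heading 310.7°, groundspeed 166.0 kt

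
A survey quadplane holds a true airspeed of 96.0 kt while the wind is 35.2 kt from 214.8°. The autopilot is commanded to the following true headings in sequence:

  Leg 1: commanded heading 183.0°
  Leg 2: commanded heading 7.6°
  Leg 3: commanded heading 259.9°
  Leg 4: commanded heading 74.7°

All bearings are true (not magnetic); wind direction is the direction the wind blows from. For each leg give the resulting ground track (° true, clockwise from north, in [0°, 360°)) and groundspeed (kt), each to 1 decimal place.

Leg 1: heading 183.0°; drift -15.7° → track 167.3°, groundspeed 68.6 kt
Leg 2: heading 7.6°; drift +7.2° → track 14.8°, groundspeed 128.3 kt
Leg 3: heading 259.9°; drift +19.3° → track 279.2°, groundspeed 75.4 kt
Leg 4: heading 74.7°; drift -10.4° → track 64.3°, groundspeed 125.1 kt

Leg 1: track=167.3°, groundspeed=68.6 kt
Leg 2: track=14.8°, groundspeed=128.3 kt
Leg 3: track=279.2°, groundspeed=75.4 kt
Leg 4: track=64.3°, groundspeed=125.1 kt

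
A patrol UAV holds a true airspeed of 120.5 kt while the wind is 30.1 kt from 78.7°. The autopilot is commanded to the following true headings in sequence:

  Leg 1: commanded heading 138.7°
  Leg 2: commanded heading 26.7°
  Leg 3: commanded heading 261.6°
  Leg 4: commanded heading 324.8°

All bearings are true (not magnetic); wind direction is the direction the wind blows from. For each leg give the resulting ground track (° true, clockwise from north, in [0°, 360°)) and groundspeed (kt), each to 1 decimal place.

Leg 1: heading 138.7°; drift +13.9° → track 152.6°, groundspeed 108.6 kt
Leg 2: heading 26.7°; drift -13.1° → track 13.6°, groundspeed 104.7 kt
Leg 3: heading 261.6°; drift -0.6° → track 261.0°, groundspeed 150.6 kt
Leg 4: heading 324.8°; drift -11.7° → track 313.1°, groundspeed 135.5 kt

Leg 1: track=152.6°, groundspeed=108.6 kt
Leg 2: track=13.6°, groundspeed=104.7 kt
Leg 3: track=261.0°, groundspeed=150.6 kt
Leg 4: track=313.1°, groundspeed=135.5 kt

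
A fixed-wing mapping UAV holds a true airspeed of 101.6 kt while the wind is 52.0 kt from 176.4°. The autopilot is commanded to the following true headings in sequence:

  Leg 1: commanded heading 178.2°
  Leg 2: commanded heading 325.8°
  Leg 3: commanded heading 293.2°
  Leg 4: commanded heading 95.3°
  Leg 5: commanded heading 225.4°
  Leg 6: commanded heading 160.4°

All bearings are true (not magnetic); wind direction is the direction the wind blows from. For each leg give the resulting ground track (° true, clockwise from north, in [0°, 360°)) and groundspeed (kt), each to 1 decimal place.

Leg 1: track=180.1°, groundspeed=49.7 kt
Leg 2: track=336.1°, groundspeed=148.7 kt
Leg 3: track=313.6°, groundspeed=133.4 kt
Leg 4: track=66.5°, groundspeed=106.7 kt
Leg 5: track=255.6°, groundspeed=78.1 kt
Leg 6: track=144.9°, groundspeed=53.6 kt

Leg 1: heading 178.2°; drift +1.9° → track 180.1°, groundspeed 49.7 kt
Leg 2: heading 325.8°; drift +10.3° → track 336.1°, groundspeed 148.7 kt
Leg 3: heading 293.2°; drift +20.4° → track 313.6°, groundspeed 133.4 kt
Leg 4: heading 95.3°; drift -28.8° → track 66.5°, groundspeed 106.7 kt
Leg 5: heading 225.4°; drift +30.2° → track 255.6°, groundspeed 78.1 kt
Leg 6: heading 160.4°; drift -15.5° → track 144.9°, groundspeed 53.6 kt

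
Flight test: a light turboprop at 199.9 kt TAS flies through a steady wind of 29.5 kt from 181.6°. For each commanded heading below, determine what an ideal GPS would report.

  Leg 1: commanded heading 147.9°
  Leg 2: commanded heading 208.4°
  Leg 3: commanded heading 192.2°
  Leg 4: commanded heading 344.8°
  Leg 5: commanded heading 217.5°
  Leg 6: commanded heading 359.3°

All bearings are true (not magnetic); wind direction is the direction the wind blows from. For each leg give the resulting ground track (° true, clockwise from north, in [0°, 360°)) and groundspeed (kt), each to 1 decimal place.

Leg 1: track=142.6°, groundspeed=176.1 kt
Leg 2: track=212.8°, groundspeed=174.1 kt
Leg 3: track=194.0°, groundspeed=171.0 kt
Leg 4: track=346.9°, groundspeed=228.3 kt
Leg 5: track=223.1°, groundspeed=176.9 kt
Leg 6: track=359.6°, groundspeed=229.4 kt

Leg 1: heading 147.9°; drift -5.3° → track 142.6°, groundspeed 176.1 kt
Leg 2: heading 208.4°; drift +4.4° → track 212.8°, groundspeed 174.1 kt
Leg 3: heading 192.2°; drift +1.8° → track 194.0°, groundspeed 171.0 kt
Leg 4: heading 344.8°; drift +2.1° → track 346.9°, groundspeed 228.3 kt
Leg 5: heading 217.5°; drift +5.6° → track 223.1°, groundspeed 176.9 kt
Leg 6: heading 359.3°; drift +0.3° → track 359.6°, groundspeed 229.4 kt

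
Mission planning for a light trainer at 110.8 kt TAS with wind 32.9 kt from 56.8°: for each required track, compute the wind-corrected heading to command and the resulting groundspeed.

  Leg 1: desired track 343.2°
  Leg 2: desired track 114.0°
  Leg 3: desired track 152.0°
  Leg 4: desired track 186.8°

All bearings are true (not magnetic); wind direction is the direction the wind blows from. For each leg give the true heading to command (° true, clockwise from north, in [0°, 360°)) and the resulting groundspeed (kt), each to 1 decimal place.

Leg 1: desired track 343.2°; wind correction +16.5° → command heading 359.7°, groundspeed 96.9 kt
Leg 2: desired track 114.0°; wind correction -14.5° → command heading 99.5°, groundspeed 89.5 kt
Leg 3: desired track 152.0°; wind correction -17.2° → command heading 134.8°, groundspeed 108.8 kt
Leg 4: desired track 186.8°; wind correction -13.1° → command heading 173.7°, groundspeed 129.0 kt

Leg 1: heading=359.7°, groundspeed=96.9 kt
Leg 2: heading=99.5°, groundspeed=89.5 kt
Leg 3: heading=134.8°, groundspeed=108.8 kt
Leg 4: heading=173.7°, groundspeed=129.0 kt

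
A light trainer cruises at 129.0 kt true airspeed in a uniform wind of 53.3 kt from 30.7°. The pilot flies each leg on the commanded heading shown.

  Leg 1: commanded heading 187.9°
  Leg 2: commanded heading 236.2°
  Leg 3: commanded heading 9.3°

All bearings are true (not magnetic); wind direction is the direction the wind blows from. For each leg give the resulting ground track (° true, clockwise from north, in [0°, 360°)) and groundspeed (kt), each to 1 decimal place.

Leg 1: heading 187.9°; drift +6.6° → track 194.5°, groundspeed 179.3 kt
Leg 2: heading 236.2°; drift -7.4° → track 228.8°, groundspeed 178.6 kt
Leg 3: heading 9.3°; drift -13.8° → track 355.5°, groundspeed 81.7 kt

Leg 1: track=194.5°, groundspeed=179.3 kt
Leg 2: track=228.8°, groundspeed=178.6 kt
Leg 3: track=355.5°, groundspeed=81.7 kt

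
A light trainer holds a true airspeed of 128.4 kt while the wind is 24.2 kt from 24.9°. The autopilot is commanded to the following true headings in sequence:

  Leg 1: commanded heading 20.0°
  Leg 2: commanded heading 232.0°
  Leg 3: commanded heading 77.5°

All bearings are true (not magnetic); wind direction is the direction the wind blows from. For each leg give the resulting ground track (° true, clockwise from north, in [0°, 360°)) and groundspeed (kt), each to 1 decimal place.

Leg 1: heading 20.0°; drift -1.1° → track 18.9°, groundspeed 104.3 kt
Leg 2: heading 232.0°; drift -4.2° → track 227.8°, groundspeed 150.3 kt
Leg 3: heading 77.5°; drift +9.6° → track 87.1°, groundspeed 115.3 kt

Leg 1: track=18.9°, groundspeed=104.3 kt
Leg 2: track=227.8°, groundspeed=150.3 kt
Leg 3: track=87.1°, groundspeed=115.3 kt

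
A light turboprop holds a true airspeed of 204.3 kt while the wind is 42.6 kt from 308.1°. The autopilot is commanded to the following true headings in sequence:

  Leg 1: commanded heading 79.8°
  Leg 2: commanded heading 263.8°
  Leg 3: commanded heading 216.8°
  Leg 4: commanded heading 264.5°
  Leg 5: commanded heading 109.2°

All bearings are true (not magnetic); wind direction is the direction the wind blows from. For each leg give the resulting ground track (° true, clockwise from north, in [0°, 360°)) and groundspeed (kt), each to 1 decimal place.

Leg 1: heading 79.8°; drift +7.8° → track 87.6°, groundspeed 234.8 kt
Leg 2: heading 263.8°; drift -9.7° → track 254.1°, groundspeed 176.3 kt
Leg 3: heading 216.8°; drift -11.7° → track 205.1°, groundspeed 209.6 kt
Leg 4: heading 264.5°; drift -9.6° → track 254.9°, groundspeed 175.9 kt
Leg 5: heading 109.2°; drift +3.2° → track 112.4°, groundspeed 245.0 kt

Leg 1: track=87.6°, groundspeed=234.8 kt
Leg 2: track=254.1°, groundspeed=176.3 kt
Leg 3: track=205.1°, groundspeed=209.6 kt
Leg 4: track=254.9°, groundspeed=175.9 kt
Leg 5: track=112.4°, groundspeed=245.0 kt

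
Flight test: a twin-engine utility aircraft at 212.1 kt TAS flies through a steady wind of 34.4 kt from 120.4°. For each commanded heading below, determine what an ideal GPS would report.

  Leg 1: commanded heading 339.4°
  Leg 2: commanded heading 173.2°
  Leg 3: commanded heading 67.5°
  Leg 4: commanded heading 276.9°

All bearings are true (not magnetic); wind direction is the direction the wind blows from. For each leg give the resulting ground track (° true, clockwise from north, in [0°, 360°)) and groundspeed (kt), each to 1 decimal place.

Leg 1: heading 339.4°; drift -5.2° → track 334.2°, groundspeed 239.8 kt
Leg 2: heading 173.2°; drift +8.2° → track 181.4°, groundspeed 193.3 kt
Leg 3: heading 67.5°; drift -8.2° → track 59.3°, groundspeed 193.3 kt
Leg 4: heading 276.9°; drift +3.2° → track 280.1°, groundspeed 244.0 kt

Leg 1: track=334.2°, groundspeed=239.8 kt
Leg 2: track=181.4°, groundspeed=193.3 kt
Leg 3: track=59.3°, groundspeed=193.3 kt
Leg 4: track=280.1°, groundspeed=244.0 kt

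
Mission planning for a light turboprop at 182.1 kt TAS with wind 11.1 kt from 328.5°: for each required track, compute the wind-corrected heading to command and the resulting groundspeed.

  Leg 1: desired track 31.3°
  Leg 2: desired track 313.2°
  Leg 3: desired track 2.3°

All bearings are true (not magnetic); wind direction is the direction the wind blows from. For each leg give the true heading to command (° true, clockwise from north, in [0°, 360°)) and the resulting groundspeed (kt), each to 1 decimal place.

Leg 1: desired track 31.3°; wind correction -3.1° → command heading 28.2°, groundspeed 176.8 kt
Leg 2: desired track 313.2°; wind correction +0.9° → command heading 314.1°, groundspeed 171.4 kt
Leg 3: desired track 2.3°; wind correction -1.9° → command heading 0.4°, groundspeed 172.8 kt

Leg 1: heading=28.2°, groundspeed=176.8 kt
Leg 2: heading=314.1°, groundspeed=171.4 kt
Leg 3: heading=0.4°, groundspeed=172.8 kt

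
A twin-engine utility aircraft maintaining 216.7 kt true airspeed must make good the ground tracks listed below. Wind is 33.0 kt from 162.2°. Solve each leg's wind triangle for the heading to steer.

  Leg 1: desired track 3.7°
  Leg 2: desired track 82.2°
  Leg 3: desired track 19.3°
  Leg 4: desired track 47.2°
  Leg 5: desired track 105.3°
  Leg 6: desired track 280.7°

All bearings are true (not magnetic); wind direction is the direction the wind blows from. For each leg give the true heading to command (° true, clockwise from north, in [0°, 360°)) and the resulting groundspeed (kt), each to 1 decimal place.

Leg 1: heading=6.9°, groundspeed=247.1 kt
Leg 2: heading=90.8°, groundspeed=208.5 kt
Leg 3: heading=24.6°, groundspeed=242.1 kt
Leg 4: heading=55.1°, groundspeed=228.6 kt
Leg 5: heading=112.6°, groundspeed=196.9 kt
Leg 6: heading=273.0°, groundspeed=230.5 kt

Leg 1: desired track 3.7°; wind correction +3.2° → command heading 6.9°, groundspeed 247.1 kt
Leg 2: desired track 82.2°; wind correction +8.6° → command heading 90.8°, groundspeed 208.5 kt
Leg 3: desired track 19.3°; wind correction +5.3° → command heading 24.6°, groundspeed 242.1 kt
Leg 4: desired track 47.2°; wind correction +7.9° → command heading 55.1°, groundspeed 228.6 kt
Leg 5: desired track 105.3°; wind correction +7.3° → command heading 112.6°, groundspeed 196.9 kt
Leg 6: desired track 280.7°; wind correction -7.7° → command heading 273.0°, groundspeed 230.5 kt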